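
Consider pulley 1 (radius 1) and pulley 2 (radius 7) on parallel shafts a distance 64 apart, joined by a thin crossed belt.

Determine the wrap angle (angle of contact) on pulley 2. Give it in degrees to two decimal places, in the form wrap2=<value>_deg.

crossed belt: β = asin((r1+r2)/C) = asin(8/64) = 7.1808°
wrap1 = wrap2 = π + 2β = 194.3615°

wrap2=194.36_deg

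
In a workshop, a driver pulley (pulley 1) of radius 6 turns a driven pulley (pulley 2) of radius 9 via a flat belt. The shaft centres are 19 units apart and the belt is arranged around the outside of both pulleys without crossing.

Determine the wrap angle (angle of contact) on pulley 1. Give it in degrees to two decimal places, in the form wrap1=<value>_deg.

wrap1=161.83_deg

open belt: β = asin((r2−r1)/C) = asin(3/19) = 9.0847°
wrap1 = π − 2β = 161.8306°
wrap2 = π + 2β = 198.1694°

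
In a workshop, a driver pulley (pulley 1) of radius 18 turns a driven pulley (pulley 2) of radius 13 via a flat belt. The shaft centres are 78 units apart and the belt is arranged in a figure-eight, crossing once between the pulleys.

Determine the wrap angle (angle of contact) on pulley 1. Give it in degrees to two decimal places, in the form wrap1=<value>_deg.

wrap1=226.84_deg

crossed belt: β = asin((r1+r2)/C) = asin(31/78) = 23.4180°
wrap1 = wrap2 = π + 2β = 226.8360°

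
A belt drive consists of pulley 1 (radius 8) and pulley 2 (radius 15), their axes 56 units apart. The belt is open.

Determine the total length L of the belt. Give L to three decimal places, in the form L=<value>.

open belt: β = asin((r2−r1)/C) = asin(7/56) = 7.1808°
wrap1 = π − 2β = 165.6385°
wrap2 = π + 2β = 194.3615°
tangent length = C·cosβ = 55.5608
L = r1·wrap1 + r2·wrap2 + 2·C·cosβ = 8·2.8909 + 15·3.3922 + 2·55.5608 = 185.1328

L=185.133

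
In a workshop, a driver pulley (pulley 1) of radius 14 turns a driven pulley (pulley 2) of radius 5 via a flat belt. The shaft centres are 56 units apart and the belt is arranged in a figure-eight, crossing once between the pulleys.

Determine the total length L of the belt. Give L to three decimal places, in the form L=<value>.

crossed belt: β = asin((r1+r2)/C) = asin(19/56) = 19.8334°
wrap1 = wrap2 = π + 2β = 219.6667°
tangent length = C·cosβ = 52.6783
L = (r1+r2)·wrap + 2·C·cosβ = 19·3.8339 + 2·52.6783 = 178.2008

L=178.201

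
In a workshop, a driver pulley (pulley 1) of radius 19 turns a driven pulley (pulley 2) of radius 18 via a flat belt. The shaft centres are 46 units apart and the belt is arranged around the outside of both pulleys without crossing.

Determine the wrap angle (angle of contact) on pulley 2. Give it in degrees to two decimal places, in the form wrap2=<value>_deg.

wrap2=177.51_deg

open belt: β = asin((r2−r1)/C) = asin(-1/46) = -1.2457°
wrap1 = π − 2β = 182.4913°
wrap2 = π + 2β = 177.5087°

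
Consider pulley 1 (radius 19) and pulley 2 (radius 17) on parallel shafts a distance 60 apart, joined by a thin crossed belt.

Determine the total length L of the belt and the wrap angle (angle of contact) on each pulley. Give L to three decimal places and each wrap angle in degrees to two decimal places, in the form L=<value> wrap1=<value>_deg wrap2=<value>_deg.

L=255.429 wrap1=253.74_deg wrap2=253.74_deg

crossed belt: β = asin((r1+r2)/C) = asin(36/60) = 36.8699°
wrap1 = wrap2 = π + 2β = 253.7398°
tangent length = C·cosβ = 48.0000
L = (r1+r2)·wrap + 2·C·cosβ = 36·4.4286 + 2·48.0000 = 255.4294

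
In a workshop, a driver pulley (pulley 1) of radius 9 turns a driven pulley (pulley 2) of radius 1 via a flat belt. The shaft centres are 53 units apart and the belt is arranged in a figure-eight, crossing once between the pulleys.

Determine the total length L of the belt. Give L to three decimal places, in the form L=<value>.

crossed belt: β = asin((r1+r2)/C) = asin(10/53) = 10.8757°
wrap1 = wrap2 = π + 2β = 201.7514°
tangent length = C·cosβ = 52.0481
L = (r1+r2)·wrap + 2·C·cosβ = 10·3.5212 + 2·52.0481 = 139.3084

L=139.308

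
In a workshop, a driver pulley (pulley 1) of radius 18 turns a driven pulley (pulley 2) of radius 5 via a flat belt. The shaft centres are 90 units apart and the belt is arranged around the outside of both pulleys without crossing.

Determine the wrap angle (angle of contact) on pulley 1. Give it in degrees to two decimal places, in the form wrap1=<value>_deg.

open belt: β = asin((r2−r1)/C) = asin(-13/90) = -8.3051°
wrap1 = π − 2β = 196.6102°
wrap2 = π + 2β = 163.3898°

wrap1=196.61_deg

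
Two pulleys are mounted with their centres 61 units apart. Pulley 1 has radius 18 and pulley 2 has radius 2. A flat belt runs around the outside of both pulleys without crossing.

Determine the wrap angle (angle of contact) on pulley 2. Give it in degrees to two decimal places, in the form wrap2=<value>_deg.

open belt: β = asin((r2−r1)/C) = asin(-16/61) = -15.2063°
wrap1 = π − 2β = 210.4126°
wrap2 = π + 2β = 149.5874°

wrap2=149.59_deg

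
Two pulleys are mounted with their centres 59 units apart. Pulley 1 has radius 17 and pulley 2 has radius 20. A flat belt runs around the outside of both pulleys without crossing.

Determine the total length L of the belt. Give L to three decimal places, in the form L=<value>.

L=234.392

open belt: β = asin((r2−r1)/C) = asin(3/59) = 2.9146°
wrap1 = π − 2β = 174.1708°
wrap2 = π + 2β = 185.8292°
tangent length = C·cosβ = 58.9237
L = r1·wrap1 + r2·wrap2 + 2·C·cosβ = 17·3.0399 + 20·3.2433 + 2·58.9237 = 234.3915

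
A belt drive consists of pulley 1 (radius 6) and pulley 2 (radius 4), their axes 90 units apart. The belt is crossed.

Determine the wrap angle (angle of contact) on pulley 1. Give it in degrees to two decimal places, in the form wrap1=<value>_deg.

wrap1=192.76_deg

crossed belt: β = asin((r1+r2)/C) = asin(10/90) = 6.3794°
wrap1 = wrap2 = π + 2β = 192.7587°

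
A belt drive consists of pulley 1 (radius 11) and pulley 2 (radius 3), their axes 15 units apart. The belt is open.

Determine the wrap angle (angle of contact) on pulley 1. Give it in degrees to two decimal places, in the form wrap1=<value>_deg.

open belt: β = asin((r2−r1)/C) = asin(-8/15) = -32.2310°
wrap1 = π − 2β = 244.4619°
wrap2 = π + 2β = 115.5381°

wrap1=244.46_deg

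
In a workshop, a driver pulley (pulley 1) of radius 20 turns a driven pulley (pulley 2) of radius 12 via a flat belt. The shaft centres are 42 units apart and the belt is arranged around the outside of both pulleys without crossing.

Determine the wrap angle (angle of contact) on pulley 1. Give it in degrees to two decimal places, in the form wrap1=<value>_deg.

open belt: β = asin((r2−r1)/C) = asin(-8/42) = -10.9806°
wrap1 = π − 2β = 201.9612°
wrap2 = π + 2β = 158.0388°

wrap1=201.96_deg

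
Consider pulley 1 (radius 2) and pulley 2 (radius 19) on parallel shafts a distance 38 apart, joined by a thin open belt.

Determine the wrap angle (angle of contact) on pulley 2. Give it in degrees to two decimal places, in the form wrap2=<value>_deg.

open belt: β = asin((r2−r1)/C) = asin(17/38) = 26.5750°
wrap1 = π − 2β = 126.8501°
wrap2 = π + 2β = 233.1499°

wrap2=233.15_deg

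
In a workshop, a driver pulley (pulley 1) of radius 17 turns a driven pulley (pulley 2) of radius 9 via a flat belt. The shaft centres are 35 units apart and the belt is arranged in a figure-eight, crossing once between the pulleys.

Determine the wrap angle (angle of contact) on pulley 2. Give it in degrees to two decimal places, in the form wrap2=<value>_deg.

crossed belt: β = asin((r1+r2)/C) = asin(26/35) = 47.9754°
wrap1 = wrap2 = π + 2β = 275.9507°

wrap2=275.95_deg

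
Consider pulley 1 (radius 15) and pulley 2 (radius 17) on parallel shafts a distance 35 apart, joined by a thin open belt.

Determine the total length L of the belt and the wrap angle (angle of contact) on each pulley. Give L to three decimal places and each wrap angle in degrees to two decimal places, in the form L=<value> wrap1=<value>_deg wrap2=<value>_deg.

L=170.645 wrap1=173.45_deg wrap2=186.55_deg

open belt: β = asin((r2−r1)/C) = asin(2/35) = 3.2758°
wrap1 = π − 2β = 173.4483°
wrap2 = π + 2β = 186.5517°
tangent length = C·cosβ = 34.9428
L = r1·wrap1 + r2·wrap2 + 2·C·cosβ = 15·3.0272 + 17·3.2559 + 2·34.9428 = 170.6453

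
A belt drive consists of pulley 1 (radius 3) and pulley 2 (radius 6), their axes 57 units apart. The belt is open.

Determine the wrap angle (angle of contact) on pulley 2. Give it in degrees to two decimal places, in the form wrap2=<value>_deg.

wrap2=186.03_deg

open belt: β = asin((r2−r1)/C) = asin(3/57) = 3.0170°
wrap1 = π − 2β = 173.9661°
wrap2 = π + 2β = 186.0339°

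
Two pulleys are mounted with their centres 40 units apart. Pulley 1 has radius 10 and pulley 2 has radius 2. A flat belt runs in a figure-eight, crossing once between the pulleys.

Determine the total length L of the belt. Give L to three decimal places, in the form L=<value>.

L=121.327

crossed belt: β = asin((r1+r2)/C) = asin(12/40) = 17.4576°
wrap1 = wrap2 = π + 2β = 214.9152°
tangent length = C·cosβ = 38.1576
L = (r1+r2)·wrap + 2·C·cosβ = 12·3.7510 + 2·38.1576 = 121.3269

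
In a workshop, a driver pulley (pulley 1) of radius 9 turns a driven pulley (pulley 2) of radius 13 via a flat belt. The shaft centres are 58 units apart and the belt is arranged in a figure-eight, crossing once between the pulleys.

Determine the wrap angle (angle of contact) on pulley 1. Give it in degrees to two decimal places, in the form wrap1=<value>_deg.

crossed belt: β = asin((r1+r2)/C) = asin(22/58) = 22.2910°
wrap1 = wrap2 = π + 2β = 224.5819°

wrap1=224.58_deg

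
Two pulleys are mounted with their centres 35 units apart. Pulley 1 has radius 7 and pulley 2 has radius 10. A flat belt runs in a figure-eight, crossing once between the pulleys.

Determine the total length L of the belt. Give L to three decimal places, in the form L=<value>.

L=131.839

crossed belt: β = asin((r1+r2)/C) = asin(17/35) = 29.0593°
wrap1 = wrap2 = π + 2β = 238.1186°
tangent length = C·cosβ = 30.5941
L = (r1+r2)·wrap + 2·C·cosβ = 17·4.1560 + 2·30.5941 = 131.8394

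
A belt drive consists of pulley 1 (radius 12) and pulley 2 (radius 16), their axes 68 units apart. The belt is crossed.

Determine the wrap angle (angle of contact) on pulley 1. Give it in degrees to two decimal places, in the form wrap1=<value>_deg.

wrap1=228.63_deg

crossed belt: β = asin((r1+r2)/C) = asin(28/68) = 24.3157°
wrap1 = wrap2 = π + 2β = 228.6315°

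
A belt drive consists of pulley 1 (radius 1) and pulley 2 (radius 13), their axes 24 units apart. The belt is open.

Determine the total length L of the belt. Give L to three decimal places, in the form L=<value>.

open belt: β = asin((r2−r1)/C) = asin(12/24) = 30.0000°
wrap1 = π − 2β = 120.0000°
wrap2 = π + 2β = 240.0000°
tangent length = C·cosβ = 20.7846
L = r1·wrap1 + r2·wrap2 + 2·C·cosβ = 1·2.0944 + 13·4.1888 + 2·20.7846 = 98.1179

L=98.118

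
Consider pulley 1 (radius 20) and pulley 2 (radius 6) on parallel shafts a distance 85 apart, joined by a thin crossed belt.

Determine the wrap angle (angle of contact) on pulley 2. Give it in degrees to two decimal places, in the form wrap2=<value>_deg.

wrap2=215.62_deg

crossed belt: β = asin((r1+r2)/C) = asin(26/85) = 17.8113°
wrap1 = wrap2 = π + 2β = 215.6225°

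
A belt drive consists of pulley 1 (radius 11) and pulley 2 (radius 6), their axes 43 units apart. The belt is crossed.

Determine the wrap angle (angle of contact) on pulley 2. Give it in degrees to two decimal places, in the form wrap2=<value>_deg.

crossed belt: β = asin((r1+r2)/C) = asin(17/43) = 23.2877°
wrap1 = wrap2 = π + 2β = 226.5755°

wrap2=226.58_deg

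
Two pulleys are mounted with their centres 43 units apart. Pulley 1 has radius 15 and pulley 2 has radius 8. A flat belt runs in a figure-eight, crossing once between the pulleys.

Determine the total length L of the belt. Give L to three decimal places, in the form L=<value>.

crossed belt: β = asin((r1+r2)/C) = asin(23/43) = 32.3360°
wrap1 = wrap2 = π + 2β = 244.6721°
tangent length = C·cosβ = 36.3318
L = (r1+r2)·wrap + 2·C·cosβ = 23·4.2703 + 2·36.3318 = 170.8813

L=170.881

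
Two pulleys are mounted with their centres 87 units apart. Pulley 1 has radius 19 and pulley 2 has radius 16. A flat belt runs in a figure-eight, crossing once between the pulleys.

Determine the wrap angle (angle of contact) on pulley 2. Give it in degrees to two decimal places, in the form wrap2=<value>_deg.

wrap2=227.44_deg

crossed belt: β = asin((r1+r2)/C) = asin(35/87) = 23.7220°
wrap1 = wrap2 = π + 2β = 227.4439°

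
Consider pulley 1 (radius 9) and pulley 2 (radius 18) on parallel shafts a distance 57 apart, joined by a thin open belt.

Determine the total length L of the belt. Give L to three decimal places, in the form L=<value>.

L=200.247

open belt: β = asin((r2−r1)/C) = asin(9/57) = 9.0847°
wrap1 = π − 2β = 161.8306°
wrap2 = π + 2β = 198.1694°
tangent length = C·cosβ = 56.2850
L = r1·wrap1 + r2·wrap2 + 2·C·cosβ = 9·2.8245 + 18·3.4587 + 2·56.2850 = 200.2470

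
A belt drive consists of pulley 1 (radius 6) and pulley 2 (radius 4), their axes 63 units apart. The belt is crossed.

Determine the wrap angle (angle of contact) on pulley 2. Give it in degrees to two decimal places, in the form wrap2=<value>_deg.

wrap2=198.27_deg

crossed belt: β = asin((r1+r2)/C) = asin(10/63) = 9.1332°
wrap1 = wrap2 = π + 2β = 198.2664°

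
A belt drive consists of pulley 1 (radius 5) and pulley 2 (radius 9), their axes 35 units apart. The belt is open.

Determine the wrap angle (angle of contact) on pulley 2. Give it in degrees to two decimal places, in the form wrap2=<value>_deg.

wrap2=193.12_deg

open belt: β = asin((r2−r1)/C) = asin(4/35) = 6.5624°
wrap1 = π − 2β = 166.8751°
wrap2 = π + 2β = 193.1249°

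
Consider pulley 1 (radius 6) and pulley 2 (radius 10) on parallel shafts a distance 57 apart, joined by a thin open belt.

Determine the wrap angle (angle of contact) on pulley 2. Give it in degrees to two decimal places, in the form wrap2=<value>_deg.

open belt: β = asin((r2−r1)/C) = asin(4/57) = 4.0241°
wrap1 = π − 2β = 171.9519°
wrap2 = π + 2β = 188.0481°

wrap2=188.05_deg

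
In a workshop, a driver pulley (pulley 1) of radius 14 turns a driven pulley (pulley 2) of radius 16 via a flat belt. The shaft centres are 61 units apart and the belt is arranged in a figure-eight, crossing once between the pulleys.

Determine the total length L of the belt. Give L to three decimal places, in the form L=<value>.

crossed belt: β = asin((r1+r2)/C) = asin(30/61) = 29.4592°
wrap1 = wrap2 = π + 2β = 238.9183°
tangent length = C·cosβ = 53.1131
L = (r1+r2)·wrap + 2·C·cosβ = 30·4.1699 + 2·53.1131 = 231.3235

L=231.324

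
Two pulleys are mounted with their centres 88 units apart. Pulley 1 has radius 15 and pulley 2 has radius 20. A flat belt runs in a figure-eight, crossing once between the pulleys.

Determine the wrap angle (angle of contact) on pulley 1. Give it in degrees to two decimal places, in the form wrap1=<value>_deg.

crossed belt: β = asin((r1+r2)/C) = asin(35/88) = 23.4362°
wrap1 = wrap2 = π + 2β = 226.8724°

wrap1=226.87_deg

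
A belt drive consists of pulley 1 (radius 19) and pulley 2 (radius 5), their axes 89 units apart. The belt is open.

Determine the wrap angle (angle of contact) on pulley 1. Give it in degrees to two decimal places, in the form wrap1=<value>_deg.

open belt: β = asin((r2−r1)/C) = asin(-14/89) = -9.0504°
wrap1 = π − 2β = 198.1008°
wrap2 = π + 2β = 161.8992°

wrap1=198.10_deg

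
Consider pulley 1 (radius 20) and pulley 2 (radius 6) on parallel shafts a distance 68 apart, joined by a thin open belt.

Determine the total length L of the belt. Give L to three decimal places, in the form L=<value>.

L=220.574

open belt: β = asin((r2−r1)/C) = asin(-14/68) = -11.8812°
wrap1 = π − 2β = 203.7623°
wrap2 = π + 2β = 156.2377°
tangent length = C·cosβ = 66.5432
L = r1·wrap1 + r2·wrap2 + 2·C·cosβ = 20·3.5563 + 6·2.7269 + 2·66.5432 = 220.5741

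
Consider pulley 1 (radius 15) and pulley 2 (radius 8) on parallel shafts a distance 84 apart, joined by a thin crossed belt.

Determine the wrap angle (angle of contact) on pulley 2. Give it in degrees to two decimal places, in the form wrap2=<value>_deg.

crossed belt: β = asin((r1+r2)/C) = asin(23/84) = 15.8911°
wrap1 = wrap2 = π + 2β = 211.7822°

wrap2=211.78_deg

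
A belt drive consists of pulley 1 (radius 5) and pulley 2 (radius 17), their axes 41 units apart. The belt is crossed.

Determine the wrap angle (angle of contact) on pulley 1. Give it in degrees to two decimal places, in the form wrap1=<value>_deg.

crossed belt: β = asin((r1+r2)/C) = asin(22/41) = 32.4515°
wrap1 = wrap2 = π + 2β = 244.9030°

wrap1=244.90_deg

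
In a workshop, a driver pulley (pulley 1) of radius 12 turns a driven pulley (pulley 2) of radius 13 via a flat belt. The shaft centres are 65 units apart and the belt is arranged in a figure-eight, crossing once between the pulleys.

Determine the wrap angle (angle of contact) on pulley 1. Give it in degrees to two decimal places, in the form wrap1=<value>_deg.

crossed belt: β = asin((r1+r2)/C) = asin(25/65) = 22.6199°
wrap1 = wrap2 = π + 2β = 225.2397°

wrap1=225.24_deg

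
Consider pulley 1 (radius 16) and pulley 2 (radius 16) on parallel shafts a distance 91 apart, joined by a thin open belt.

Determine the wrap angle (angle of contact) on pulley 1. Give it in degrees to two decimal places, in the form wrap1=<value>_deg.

open belt: β = asin((r2−r1)/C) = asin(0/91) = 0.0000°
wrap1 = π − 2β = 180.0000°
wrap2 = π + 2β = 180.0000°

wrap1=180.00_deg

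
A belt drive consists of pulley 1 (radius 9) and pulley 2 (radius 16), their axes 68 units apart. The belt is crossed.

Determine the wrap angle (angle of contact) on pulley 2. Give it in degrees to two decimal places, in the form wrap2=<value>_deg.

crossed belt: β = asin((r1+r2)/C) = asin(25/68) = 21.5706°
wrap1 = wrap2 = π + 2β = 223.1412°

wrap2=223.14_deg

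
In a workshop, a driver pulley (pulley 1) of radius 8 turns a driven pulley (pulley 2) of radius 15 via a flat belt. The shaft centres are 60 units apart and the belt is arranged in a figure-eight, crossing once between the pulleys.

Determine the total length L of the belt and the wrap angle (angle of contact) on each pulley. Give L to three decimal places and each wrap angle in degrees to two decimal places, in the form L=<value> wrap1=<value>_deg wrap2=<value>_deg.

crossed belt: β = asin((r1+r2)/C) = asin(23/60) = 22.5403°
wrap1 = wrap2 = π + 2β = 225.0806°
tangent length = C·cosβ = 55.4166
L = (r1+r2)·wrap + 2·C·cosβ = 23·3.9284 + 2·55.4166 = 201.1864

L=201.186 wrap1=225.08_deg wrap2=225.08_deg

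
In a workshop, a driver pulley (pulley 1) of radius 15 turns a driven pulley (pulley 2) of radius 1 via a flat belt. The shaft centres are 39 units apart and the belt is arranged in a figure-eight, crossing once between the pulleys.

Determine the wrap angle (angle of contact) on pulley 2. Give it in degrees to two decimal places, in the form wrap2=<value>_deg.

crossed belt: β = asin((r1+r2)/C) = asin(16/39) = 24.2209°
wrap1 = wrap2 = π + 2β = 228.4419°

wrap2=228.44_deg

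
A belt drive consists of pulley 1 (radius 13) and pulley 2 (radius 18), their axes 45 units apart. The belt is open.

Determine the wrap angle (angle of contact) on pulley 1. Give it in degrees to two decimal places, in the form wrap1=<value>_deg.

wrap1=167.24_deg

open belt: β = asin((r2−r1)/C) = asin(5/45) = 6.3794°
wrap1 = π − 2β = 167.2413°
wrap2 = π + 2β = 192.7587°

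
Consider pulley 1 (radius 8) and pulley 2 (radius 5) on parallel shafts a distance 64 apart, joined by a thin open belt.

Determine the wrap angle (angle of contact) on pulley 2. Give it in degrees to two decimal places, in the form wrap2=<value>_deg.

open belt: β = asin((r2−r1)/C) = asin(-3/64) = -2.6867°
wrap1 = π − 2β = 185.3734°
wrap2 = π + 2β = 174.6266°

wrap2=174.63_deg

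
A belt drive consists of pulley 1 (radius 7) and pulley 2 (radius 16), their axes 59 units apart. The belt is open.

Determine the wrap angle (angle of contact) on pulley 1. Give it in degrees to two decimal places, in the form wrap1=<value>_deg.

wrap1=162.45_deg

open belt: β = asin((r2−r1)/C) = asin(9/59) = 8.7743°
wrap1 = π − 2β = 162.4514°
wrap2 = π + 2β = 197.5486°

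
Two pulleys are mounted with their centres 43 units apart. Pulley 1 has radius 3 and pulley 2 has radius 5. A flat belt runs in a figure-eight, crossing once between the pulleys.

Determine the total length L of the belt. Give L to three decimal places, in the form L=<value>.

crossed belt: β = asin((r1+r2)/C) = asin(8/43) = 10.7222°
wrap1 = wrap2 = π + 2β = 201.4443°
tangent length = C·cosβ = 42.2493
L = (r1+r2)·wrap + 2·C·cosβ = 8·3.5159 + 2·42.2493 = 112.6255

L=112.625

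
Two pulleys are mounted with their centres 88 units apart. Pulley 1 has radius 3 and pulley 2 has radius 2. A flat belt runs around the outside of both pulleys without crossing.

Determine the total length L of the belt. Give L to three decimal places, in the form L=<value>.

L=191.719

open belt: β = asin((r2−r1)/C) = asin(-1/88) = -0.6511°
wrap1 = π − 2β = 181.3022°
wrap2 = π + 2β = 178.6978°
tangent length = C·cosβ = 87.9943
L = r1·wrap1 + r2·wrap2 + 2·C·cosβ = 3·3.1643 + 2·3.1189 + 2·87.9943 = 191.7193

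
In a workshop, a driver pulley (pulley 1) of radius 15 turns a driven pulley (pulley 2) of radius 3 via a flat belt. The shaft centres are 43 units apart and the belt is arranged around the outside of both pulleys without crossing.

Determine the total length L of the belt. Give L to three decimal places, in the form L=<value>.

open belt: β = asin((r2−r1)/C) = asin(-12/43) = -16.2047°
wrap1 = π − 2β = 212.4094°
wrap2 = π + 2β = 147.5906°
tangent length = C·cosβ = 41.2916
L = r1·wrap1 + r2·wrap2 + 2·C·cosβ = 15·3.7072 + 3·2.5759 + 2·41.2916 = 145.9198

L=145.920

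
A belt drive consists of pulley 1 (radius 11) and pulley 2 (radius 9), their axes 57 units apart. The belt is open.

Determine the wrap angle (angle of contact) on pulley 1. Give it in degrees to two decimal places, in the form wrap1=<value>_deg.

wrap1=184.02_deg

open belt: β = asin((r2−r1)/C) = asin(-2/57) = -2.0108°
wrap1 = π − 2β = 184.0216°
wrap2 = π + 2β = 175.9784°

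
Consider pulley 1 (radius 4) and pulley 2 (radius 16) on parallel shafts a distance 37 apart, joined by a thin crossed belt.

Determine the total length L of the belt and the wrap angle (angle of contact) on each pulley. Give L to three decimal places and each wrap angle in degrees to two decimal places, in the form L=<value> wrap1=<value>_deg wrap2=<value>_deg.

L=147.933 wrap1=245.44_deg wrap2=245.44_deg

crossed belt: β = asin((r1+r2)/C) = asin(20/37) = 32.7204°
wrap1 = wrap2 = π + 2β = 245.4409°
tangent length = C·cosβ = 31.1288
L = (r1+r2)·wrap + 2·C·cosβ = 20·4.2838 + 2·31.1288 = 147.9326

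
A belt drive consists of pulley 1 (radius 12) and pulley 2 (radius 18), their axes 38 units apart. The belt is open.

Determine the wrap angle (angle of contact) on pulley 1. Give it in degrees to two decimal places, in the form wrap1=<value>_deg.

open belt: β = asin((r2−r1)/C) = asin(6/38) = 9.0847°
wrap1 = π − 2β = 161.8306°
wrap2 = π + 2β = 198.1694°

wrap1=161.83_deg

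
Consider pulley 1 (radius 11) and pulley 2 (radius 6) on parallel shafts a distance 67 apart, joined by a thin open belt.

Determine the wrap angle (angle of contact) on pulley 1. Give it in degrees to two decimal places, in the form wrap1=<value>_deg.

wrap1=188.56_deg

open belt: β = asin((r2−r1)/C) = asin(-5/67) = -4.2798°
wrap1 = π − 2β = 188.5596°
wrap2 = π + 2β = 171.4404°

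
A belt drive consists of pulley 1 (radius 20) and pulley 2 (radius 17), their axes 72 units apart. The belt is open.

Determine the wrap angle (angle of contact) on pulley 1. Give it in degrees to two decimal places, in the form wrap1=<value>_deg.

wrap1=184.78_deg

open belt: β = asin((r2−r1)/C) = asin(-3/72) = -2.3880°
wrap1 = π − 2β = 184.7760°
wrap2 = π + 2β = 175.2240°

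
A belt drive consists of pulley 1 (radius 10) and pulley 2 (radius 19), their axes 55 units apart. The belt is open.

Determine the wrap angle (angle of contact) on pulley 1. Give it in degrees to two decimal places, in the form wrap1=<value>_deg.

open belt: β = asin((r2−r1)/C) = asin(9/55) = 9.4180°
wrap1 = π − 2β = 161.1639°
wrap2 = π + 2β = 198.8361°

wrap1=161.16_deg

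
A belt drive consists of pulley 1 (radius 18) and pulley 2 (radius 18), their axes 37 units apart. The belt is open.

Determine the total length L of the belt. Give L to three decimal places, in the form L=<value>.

open belt: β = asin((r2−r1)/C) = asin(0/37) = 0.0000°
wrap1 = π − 2β = 180.0000°
wrap2 = π + 2β = 180.0000°
tangent length = C·cosβ = 37.0000
L = r1·wrap1 + r2·wrap2 + 2·C·cosβ = 18·3.1416 + 18·3.1416 + 2·37.0000 = 187.0973

L=187.097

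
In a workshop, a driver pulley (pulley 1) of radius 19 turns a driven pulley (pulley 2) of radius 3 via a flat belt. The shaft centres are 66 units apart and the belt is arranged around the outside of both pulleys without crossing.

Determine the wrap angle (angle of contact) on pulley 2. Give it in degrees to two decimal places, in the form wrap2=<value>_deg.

open belt: β = asin((r2−r1)/C) = asin(-16/66) = -14.0297°
wrap1 = π − 2β = 208.0593°
wrap2 = π + 2β = 151.9407°

wrap2=151.94_deg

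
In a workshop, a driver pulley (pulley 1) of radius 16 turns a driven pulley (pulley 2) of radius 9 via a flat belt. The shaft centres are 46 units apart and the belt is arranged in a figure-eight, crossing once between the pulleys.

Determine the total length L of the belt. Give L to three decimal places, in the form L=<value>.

L=184.496

crossed belt: β = asin((r1+r2)/C) = asin(25/46) = 32.9207°
wrap1 = wrap2 = π + 2β = 245.8415°
tangent length = C·cosβ = 38.6135
L = (r1+r2)·wrap + 2·C·cosβ = 25·4.2907 + 2·38.6135 = 184.4955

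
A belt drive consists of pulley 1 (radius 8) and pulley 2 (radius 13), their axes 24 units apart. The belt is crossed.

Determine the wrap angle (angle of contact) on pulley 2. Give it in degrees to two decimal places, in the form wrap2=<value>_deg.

crossed belt: β = asin((r1+r2)/C) = asin(21/24) = 61.0450°
wrap1 = wrap2 = π + 2β = 302.0900°

wrap2=302.09_deg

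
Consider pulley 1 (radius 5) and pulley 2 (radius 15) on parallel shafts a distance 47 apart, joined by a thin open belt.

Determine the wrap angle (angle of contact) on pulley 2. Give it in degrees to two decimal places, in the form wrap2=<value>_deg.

wrap2=204.57_deg

open belt: β = asin((r2−r1)/C) = asin(10/47) = 12.2845°
wrap1 = π − 2β = 155.4310°
wrap2 = π + 2β = 204.5690°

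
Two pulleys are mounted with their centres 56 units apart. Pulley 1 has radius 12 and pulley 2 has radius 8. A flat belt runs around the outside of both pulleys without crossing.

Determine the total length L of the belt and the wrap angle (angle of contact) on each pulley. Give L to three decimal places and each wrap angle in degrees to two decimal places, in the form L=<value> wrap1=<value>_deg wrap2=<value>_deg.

L=175.118 wrap1=188.19_deg wrap2=171.81_deg

open belt: β = asin((r2−r1)/C) = asin(-4/56) = -4.0960°
wrap1 = π − 2β = 188.1921°
wrap2 = π + 2β = 171.8079°
tangent length = C·cosβ = 55.8570
L = r1·wrap1 + r2·wrap2 + 2·C·cosβ = 12·3.2846 + 8·2.9986 + 2·55.8570 = 175.1177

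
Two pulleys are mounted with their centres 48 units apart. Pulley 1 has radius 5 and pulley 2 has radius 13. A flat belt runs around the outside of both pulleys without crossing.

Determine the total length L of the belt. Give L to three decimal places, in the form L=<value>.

open belt: β = asin((r2−r1)/C) = asin(8/48) = 9.5941°
wrap1 = π − 2β = 160.8119°
wrap2 = π + 2β = 199.1881°
tangent length = C·cosβ = 47.3286
L = r1·wrap1 + r2·wrap2 + 2·C·cosβ = 5·2.8067 + 13·3.4765 + 2·47.3286 = 153.8851

L=153.885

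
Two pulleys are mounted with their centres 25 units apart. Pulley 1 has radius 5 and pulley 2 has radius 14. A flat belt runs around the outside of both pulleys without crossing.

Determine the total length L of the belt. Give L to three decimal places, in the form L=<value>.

open belt: β = asin((r2−r1)/C) = asin(9/25) = 21.1002°
wrap1 = π − 2β = 137.7996°
wrap2 = π + 2β = 222.2004°
tangent length = C·cosβ = 23.3238
L = r1·wrap1 + r2·wrap2 + 2·C·cosβ = 5·2.4051 + 14·3.8781 + 2·23.3238 = 112.9667

L=112.967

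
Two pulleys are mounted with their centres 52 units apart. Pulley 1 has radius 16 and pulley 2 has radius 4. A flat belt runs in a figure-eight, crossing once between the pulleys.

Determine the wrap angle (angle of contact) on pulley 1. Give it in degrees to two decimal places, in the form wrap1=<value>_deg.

crossed belt: β = asin((r1+r2)/C) = asin(20/52) = 22.6199°
wrap1 = wrap2 = π + 2β = 225.2397°

wrap1=225.24_deg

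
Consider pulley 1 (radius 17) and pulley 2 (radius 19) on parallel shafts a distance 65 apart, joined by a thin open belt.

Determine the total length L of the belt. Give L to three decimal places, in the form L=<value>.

open belt: β = asin((r2−r1)/C) = asin(2/65) = 1.7632°
wrap1 = π − 2β = 176.4735°
wrap2 = π + 2β = 183.5265°
tangent length = C·cosβ = 64.9692
L = r1·wrap1 + r2·wrap2 + 2·C·cosβ = 17·3.0800 + 19·3.2031 + 2·64.9692 = 243.1589

L=243.159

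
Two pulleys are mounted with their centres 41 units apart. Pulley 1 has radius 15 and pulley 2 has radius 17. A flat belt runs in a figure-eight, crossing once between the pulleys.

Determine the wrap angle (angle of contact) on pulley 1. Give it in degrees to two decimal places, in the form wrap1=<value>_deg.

wrap1=282.61_deg

crossed belt: β = asin((r1+r2)/C) = asin(32/41) = 51.3053°
wrap1 = wrap2 = π + 2β = 282.6105°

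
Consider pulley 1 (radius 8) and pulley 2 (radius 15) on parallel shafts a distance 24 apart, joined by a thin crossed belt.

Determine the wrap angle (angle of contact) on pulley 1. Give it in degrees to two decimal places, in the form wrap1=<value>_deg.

wrap1=326.80_deg

crossed belt: β = asin((r1+r2)/C) = asin(23/24) = 73.4022°
wrap1 = wrap2 = π + 2β = 326.8043°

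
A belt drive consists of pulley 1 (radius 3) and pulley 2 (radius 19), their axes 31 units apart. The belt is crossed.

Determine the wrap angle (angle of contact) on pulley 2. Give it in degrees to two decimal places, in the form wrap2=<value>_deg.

wrap2=270.42_deg

crossed belt: β = asin((r1+r2)/C) = asin(22/31) = 45.2087°
wrap1 = wrap2 = π + 2β = 270.4174°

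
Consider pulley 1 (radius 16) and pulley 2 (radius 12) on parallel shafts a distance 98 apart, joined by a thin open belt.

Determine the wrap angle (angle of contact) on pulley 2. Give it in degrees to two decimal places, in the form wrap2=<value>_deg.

open belt: β = asin((r2−r1)/C) = asin(-4/98) = -2.3393°
wrap1 = π − 2β = 184.6785°
wrap2 = π + 2β = 175.3215°

wrap2=175.32_deg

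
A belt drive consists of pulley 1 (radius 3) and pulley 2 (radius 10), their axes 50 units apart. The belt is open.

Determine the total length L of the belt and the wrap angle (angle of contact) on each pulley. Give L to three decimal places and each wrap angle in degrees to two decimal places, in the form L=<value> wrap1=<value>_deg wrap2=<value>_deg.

open belt: β = asin((r2−r1)/C) = asin(7/50) = 8.0478°
wrap1 = π − 2β = 163.9043°
wrap2 = π + 2β = 196.0957°
tangent length = C·cosβ = 49.5076
L = r1·wrap1 + r2·wrap2 + 2·C·cosβ = 3·2.8607 + 10·3.4225 + 2·49.5076 = 141.8223

L=141.822 wrap1=163.90_deg wrap2=196.10_deg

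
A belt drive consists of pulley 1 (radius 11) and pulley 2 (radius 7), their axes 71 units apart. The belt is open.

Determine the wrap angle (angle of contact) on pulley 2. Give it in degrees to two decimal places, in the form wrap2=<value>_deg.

open belt: β = asin((r2−r1)/C) = asin(-4/71) = -3.2296°
wrap1 = π − 2β = 186.4593°
wrap2 = π + 2β = 173.5407°

wrap2=173.54_deg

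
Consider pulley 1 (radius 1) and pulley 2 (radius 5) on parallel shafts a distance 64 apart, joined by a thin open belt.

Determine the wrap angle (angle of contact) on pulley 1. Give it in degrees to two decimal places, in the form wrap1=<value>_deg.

open belt: β = asin((r2−r1)/C) = asin(4/64) = 3.5833°
wrap1 = π − 2β = 172.8334°
wrap2 = π + 2β = 187.1666°

wrap1=172.83_deg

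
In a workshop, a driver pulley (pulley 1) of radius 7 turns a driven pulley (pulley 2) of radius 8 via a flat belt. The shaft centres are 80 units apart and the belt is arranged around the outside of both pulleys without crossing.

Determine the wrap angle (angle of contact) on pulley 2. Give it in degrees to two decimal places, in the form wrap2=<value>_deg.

wrap2=181.43_deg

open belt: β = asin((r2−r1)/C) = asin(1/80) = 0.7162°
wrap1 = π − 2β = 178.5676°
wrap2 = π + 2β = 181.4324°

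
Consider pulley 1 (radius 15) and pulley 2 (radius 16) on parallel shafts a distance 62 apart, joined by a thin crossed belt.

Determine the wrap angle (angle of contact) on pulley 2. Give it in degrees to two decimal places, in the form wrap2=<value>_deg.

crossed belt: β = asin((r1+r2)/C) = asin(31/62) = 30.0000°
wrap1 = wrap2 = π + 2β = 240.0000°

wrap2=240.00_deg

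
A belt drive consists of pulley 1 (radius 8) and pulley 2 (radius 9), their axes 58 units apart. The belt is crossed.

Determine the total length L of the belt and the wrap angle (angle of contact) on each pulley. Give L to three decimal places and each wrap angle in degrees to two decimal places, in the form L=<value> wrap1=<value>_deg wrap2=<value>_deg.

L=174.426 wrap1=214.09_deg wrap2=214.09_deg

crossed belt: β = asin((r1+r2)/C) = asin(17/58) = 17.0438°
wrap1 = wrap2 = π + 2β = 214.0877°
tangent length = C·cosβ = 55.4527
L = (r1+r2)·wrap + 2·C·cosβ = 17·3.7365 + 2·55.4527 = 174.4265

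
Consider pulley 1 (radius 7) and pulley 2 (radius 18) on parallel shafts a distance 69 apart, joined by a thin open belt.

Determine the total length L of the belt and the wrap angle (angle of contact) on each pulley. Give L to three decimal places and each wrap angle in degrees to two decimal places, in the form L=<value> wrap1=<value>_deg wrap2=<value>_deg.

open belt: β = asin((r2−r1)/C) = asin(11/69) = 9.1732°
wrap1 = π − 2β = 161.6535°
wrap2 = π + 2β = 198.3465°
tangent length = C·cosβ = 68.1175
L = r1·wrap1 + r2·wrap2 + 2·C·cosβ = 7·2.8214 + 18·3.4618 + 2·68.1175 = 218.2972

L=218.297 wrap1=161.65_deg wrap2=198.35_deg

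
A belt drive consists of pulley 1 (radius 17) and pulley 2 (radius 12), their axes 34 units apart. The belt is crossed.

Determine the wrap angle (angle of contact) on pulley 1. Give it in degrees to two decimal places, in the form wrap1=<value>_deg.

crossed belt: β = asin((r1+r2)/C) = asin(29/34) = 58.5330°
wrap1 = wrap2 = π + 2β = 297.0660°

wrap1=297.07_deg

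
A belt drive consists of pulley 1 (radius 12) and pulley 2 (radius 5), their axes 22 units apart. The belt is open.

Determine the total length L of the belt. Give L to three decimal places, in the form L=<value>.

L=99.654

open belt: β = asin((r2−r1)/C) = asin(-7/22) = -18.5530°
wrap1 = π − 2β = 217.1060°
wrap2 = π + 2β = 142.8940°
tangent length = C·cosβ = 20.8567
L = r1·wrap1 + r2·wrap2 + 2·C·cosβ = 12·3.7892 + 5·2.4940 + 2·20.8567 = 99.6537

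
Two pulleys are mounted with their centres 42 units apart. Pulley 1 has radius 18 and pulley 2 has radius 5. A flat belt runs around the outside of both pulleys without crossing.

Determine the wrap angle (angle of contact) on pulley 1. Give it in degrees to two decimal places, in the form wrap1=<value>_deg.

wrap1=216.06_deg

open belt: β = asin((r2−r1)/C) = asin(-13/42) = -18.0305°
wrap1 = π − 2β = 216.0611°
wrap2 = π + 2β = 143.9389°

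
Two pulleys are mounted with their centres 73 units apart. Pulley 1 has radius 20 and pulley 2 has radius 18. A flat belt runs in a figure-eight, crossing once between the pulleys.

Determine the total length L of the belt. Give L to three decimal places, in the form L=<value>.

L=285.649

crossed belt: β = asin((r1+r2)/C) = asin(38/73) = 31.3690°
wrap1 = wrap2 = π + 2β = 242.7380°
tangent length = C·cosβ = 62.3298
L = (r1+r2)·wrap + 2·C·cosβ = 38·4.2366 + 2·62.3298 = 285.6495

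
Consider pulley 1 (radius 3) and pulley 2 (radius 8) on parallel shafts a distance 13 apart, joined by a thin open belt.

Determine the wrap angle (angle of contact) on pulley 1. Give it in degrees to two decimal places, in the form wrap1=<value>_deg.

wrap1=134.76_deg

open belt: β = asin((r2−r1)/C) = asin(5/13) = 22.6199°
wrap1 = π − 2β = 134.7603°
wrap2 = π + 2β = 225.2397°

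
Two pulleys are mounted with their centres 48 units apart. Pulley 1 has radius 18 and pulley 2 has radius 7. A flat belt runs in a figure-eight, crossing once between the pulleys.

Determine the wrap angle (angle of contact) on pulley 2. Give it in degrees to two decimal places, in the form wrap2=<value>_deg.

crossed belt: β = asin((r1+r2)/C) = asin(25/48) = 31.3882°
wrap1 = wrap2 = π + 2β = 242.7763°

wrap2=242.78_deg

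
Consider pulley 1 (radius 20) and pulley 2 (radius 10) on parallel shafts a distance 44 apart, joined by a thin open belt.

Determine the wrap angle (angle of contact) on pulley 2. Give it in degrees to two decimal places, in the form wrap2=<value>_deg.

wrap2=153.73_deg

open belt: β = asin((r2−r1)/C) = asin(-10/44) = -13.1366°
wrap1 = π − 2β = 206.2731°
wrap2 = π + 2β = 153.7269°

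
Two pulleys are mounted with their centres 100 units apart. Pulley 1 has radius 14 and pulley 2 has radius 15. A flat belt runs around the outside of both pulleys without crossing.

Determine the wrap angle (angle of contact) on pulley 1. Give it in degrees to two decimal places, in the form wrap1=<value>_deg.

open belt: β = asin((r2−r1)/C) = asin(1/100) = 0.5730°
wrap1 = π − 2β = 178.8541°
wrap2 = π + 2β = 181.1459°

wrap1=178.85_deg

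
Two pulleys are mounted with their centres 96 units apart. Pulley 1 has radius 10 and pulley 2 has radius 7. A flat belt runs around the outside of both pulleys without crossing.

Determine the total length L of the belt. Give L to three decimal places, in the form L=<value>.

L=245.501

open belt: β = asin((r2−r1)/C) = asin(-3/96) = -1.7908°
wrap1 = π − 2β = 183.5816°
wrap2 = π + 2β = 176.4184°
tangent length = C·cosβ = 95.9531
L = r1·wrap1 + r2·wrap2 + 2·C·cosβ = 10·3.2041 + 7·3.0791 + 2·95.9531 = 245.5008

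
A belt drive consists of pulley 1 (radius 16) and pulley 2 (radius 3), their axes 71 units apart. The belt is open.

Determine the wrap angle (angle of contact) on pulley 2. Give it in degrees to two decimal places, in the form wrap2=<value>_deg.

open belt: β = asin((r2−r1)/C) = asin(-13/71) = -10.5503°
wrap1 = π − 2β = 201.1006°
wrap2 = π + 2β = 158.8994°

wrap2=158.90_deg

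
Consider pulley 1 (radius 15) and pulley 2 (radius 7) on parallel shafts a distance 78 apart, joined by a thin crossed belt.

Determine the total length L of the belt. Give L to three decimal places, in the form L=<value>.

L=231.362

crossed belt: β = asin((r1+r2)/C) = asin(22/78) = 16.3827°
wrap1 = wrap2 = π + 2β = 212.7653°
tangent length = C·cosβ = 74.8331
L = (r1+r2)·wrap + 2·C·cosβ = 22·3.7135 + 2·74.8331 = 231.3623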